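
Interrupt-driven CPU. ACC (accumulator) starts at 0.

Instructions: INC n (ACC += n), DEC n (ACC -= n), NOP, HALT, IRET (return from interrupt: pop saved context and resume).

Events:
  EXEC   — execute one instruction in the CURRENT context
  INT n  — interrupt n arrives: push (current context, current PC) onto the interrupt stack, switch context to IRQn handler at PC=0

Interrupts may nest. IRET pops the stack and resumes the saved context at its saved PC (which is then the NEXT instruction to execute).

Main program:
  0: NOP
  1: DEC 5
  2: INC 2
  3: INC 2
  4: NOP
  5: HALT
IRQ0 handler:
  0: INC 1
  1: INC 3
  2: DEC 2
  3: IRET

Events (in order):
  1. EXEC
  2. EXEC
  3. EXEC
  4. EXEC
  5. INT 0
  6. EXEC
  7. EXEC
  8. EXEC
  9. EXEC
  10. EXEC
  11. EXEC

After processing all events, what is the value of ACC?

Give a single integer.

Answer: 1

Derivation:
Event 1 (EXEC): [MAIN] PC=0: NOP
Event 2 (EXEC): [MAIN] PC=1: DEC 5 -> ACC=-5
Event 3 (EXEC): [MAIN] PC=2: INC 2 -> ACC=-3
Event 4 (EXEC): [MAIN] PC=3: INC 2 -> ACC=-1
Event 5 (INT 0): INT 0 arrives: push (MAIN, PC=4), enter IRQ0 at PC=0 (depth now 1)
Event 6 (EXEC): [IRQ0] PC=0: INC 1 -> ACC=0
Event 7 (EXEC): [IRQ0] PC=1: INC 3 -> ACC=3
Event 8 (EXEC): [IRQ0] PC=2: DEC 2 -> ACC=1
Event 9 (EXEC): [IRQ0] PC=3: IRET -> resume MAIN at PC=4 (depth now 0)
Event 10 (EXEC): [MAIN] PC=4: NOP
Event 11 (EXEC): [MAIN] PC=5: HALT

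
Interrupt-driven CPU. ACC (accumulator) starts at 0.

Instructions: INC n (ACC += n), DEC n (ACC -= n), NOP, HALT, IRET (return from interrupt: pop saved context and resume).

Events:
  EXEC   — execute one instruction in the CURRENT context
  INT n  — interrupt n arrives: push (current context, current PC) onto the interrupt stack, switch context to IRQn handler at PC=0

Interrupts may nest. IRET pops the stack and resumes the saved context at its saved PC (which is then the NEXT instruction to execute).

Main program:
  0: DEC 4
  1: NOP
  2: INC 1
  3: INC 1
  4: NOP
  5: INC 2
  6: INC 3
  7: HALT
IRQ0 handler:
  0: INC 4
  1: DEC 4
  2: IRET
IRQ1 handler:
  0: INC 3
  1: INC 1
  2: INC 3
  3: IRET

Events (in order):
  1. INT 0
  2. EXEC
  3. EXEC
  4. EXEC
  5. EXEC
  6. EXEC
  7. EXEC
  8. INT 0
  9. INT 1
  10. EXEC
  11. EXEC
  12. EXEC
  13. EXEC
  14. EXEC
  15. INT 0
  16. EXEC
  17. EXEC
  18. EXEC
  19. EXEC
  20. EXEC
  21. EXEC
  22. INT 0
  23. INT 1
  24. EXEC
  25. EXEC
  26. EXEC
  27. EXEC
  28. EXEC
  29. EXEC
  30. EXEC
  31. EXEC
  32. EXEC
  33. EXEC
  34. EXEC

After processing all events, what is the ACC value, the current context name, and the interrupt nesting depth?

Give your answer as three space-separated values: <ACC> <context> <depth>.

Answer: 17 MAIN 0

Derivation:
Event 1 (INT 0): INT 0 arrives: push (MAIN, PC=0), enter IRQ0 at PC=0 (depth now 1)
Event 2 (EXEC): [IRQ0] PC=0: INC 4 -> ACC=4
Event 3 (EXEC): [IRQ0] PC=1: DEC 4 -> ACC=0
Event 4 (EXEC): [IRQ0] PC=2: IRET -> resume MAIN at PC=0 (depth now 0)
Event 5 (EXEC): [MAIN] PC=0: DEC 4 -> ACC=-4
Event 6 (EXEC): [MAIN] PC=1: NOP
Event 7 (EXEC): [MAIN] PC=2: INC 1 -> ACC=-3
Event 8 (INT 0): INT 0 arrives: push (MAIN, PC=3), enter IRQ0 at PC=0 (depth now 1)
Event 9 (INT 1): INT 1 arrives: push (IRQ0, PC=0), enter IRQ1 at PC=0 (depth now 2)
Event 10 (EXEC): [IRQ1] PC=0: INC 3 -> ACC=0
Event 11 (EXEC): [IRQ1] PC=1: INC 1 -> ACC=1
Event 12 (EXEC): [IRQ1] PC=2: INC 3 -> ACC=4
Event 13 (EXEC): [IRQ1] PC=3: IRET -> resume IRQ0 at PC=0 (depth now 1)
Event 14 (EXEC): [IRQ0] PC=0: INC 4 -> ACC=8
Event 15 (INT 0): INT 0 arrives: push (IRQ0, PC=1), enter IRQ0 at PC=0 (depth now 2)
Event 16 (EXEC): [IRQ0] PC=0: INC 4 -> ACC=12
Event 17 (EXEC): [IRQ0] PC=1: DEC 4 -> ACC=8
Event 18 (EXEC): [IRQ0] PC=2: IRET -> resume IRQ0 at PC=1 (depth now 1)
Event 19 (EXEC): [IRQ0] PC=1: DEC 4 -> ACC=4
Event 20 (EXEC): [IRQ0] PC=2: IRET -> resume MAIN at PC=3 (depth now 0)
Event 21 (EXEC): [MAIN] PC=3: INC 1 -> ACC=5
Event 22 (INT 0): INT 0 arrives: push (MAIN, PC=4), enter IRQ0 at PC=0 (depth now 1)
Event 23 (INT 1): INT 1 arrives: push (IRQ0, PC=0), enter IRQ1 at PC=0 (depth now 2)
Event 24 (EXEC): [IRQ1] PC=0: INC 3 -> ACC=8
Event 25 (EXEC): [IRQ1] PC=1: INC 1 -> ACC=9
Event 26 (EXEC): [IRQ1] PC=2: INC 3 -> ACC=12
Event 27 (EXEC): [IRQ1] PC=3: IRET -> resume IRQ0 at PC=0 (depth now 1)
Event 28 (EXEC): [IRQ0] PC=0: INC 4 -> ACC=16
Event 29 (EXEC): [IRQ0] PC=1: DEC 4 -> ACC=12
Event 30 (EXEC): [IRQ0] PC=2: IRET -> resume MAIN at PC=4 (depth now 0)
Event 31 (EXEC): [MAIN] PC=4: NOP
Event 32 (EXEC): [MAIN] PC=5: INC 2 -> ACC=14
Event 33 (EXEC): [MAIN] PC=6: INC 3 -> ACC=17
Event 34 (EXEC): [MAIN] PC=7: HALT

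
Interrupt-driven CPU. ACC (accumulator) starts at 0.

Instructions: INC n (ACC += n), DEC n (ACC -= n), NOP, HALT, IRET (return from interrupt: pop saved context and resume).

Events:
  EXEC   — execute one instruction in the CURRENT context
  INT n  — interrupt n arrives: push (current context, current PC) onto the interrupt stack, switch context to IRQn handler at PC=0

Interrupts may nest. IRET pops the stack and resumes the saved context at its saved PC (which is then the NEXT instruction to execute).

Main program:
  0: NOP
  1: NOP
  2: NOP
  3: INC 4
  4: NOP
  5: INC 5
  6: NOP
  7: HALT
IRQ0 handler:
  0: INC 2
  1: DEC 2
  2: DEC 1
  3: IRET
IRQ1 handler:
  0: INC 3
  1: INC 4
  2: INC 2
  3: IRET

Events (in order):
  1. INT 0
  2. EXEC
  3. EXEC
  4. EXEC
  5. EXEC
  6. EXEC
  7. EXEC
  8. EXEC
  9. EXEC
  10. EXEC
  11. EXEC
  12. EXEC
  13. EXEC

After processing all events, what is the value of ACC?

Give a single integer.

Answer: 8

Derivation:
Event 1 (INT 0): INT 0 arrives: push (MAIN, PC=0), enter IRQ0 at PC=0 (depth now 1)
Event 2 (EXEC): [IRQ0] PC=0: INC 2 -> ACC=2
Event 3 (EXEC): [IRQ0] PC=1: DEC 2 -> ACC=0
Event 4 (EXEC): [IRQ0] PC=2: DEC 1 -> ACC=-1
Event 5 (EXEC): [IRQ0] PC=3: IRET -> resume MAIN at PC=0 (depth now 0)
Event 6 (EXEC): [MAIN] PC=0: NOP
Event 7 (EXEC): [MAIN] PC=1: NOP
Event 8 (EXEC): [MAIN] PC=2: NOP
Event 9 (EXEC): [MAIN] PC=3: INC 4 -> ACC=3
Event 10 (EXEC): [MAIN] PC=4: NOP
Event 11 (EXEC): [MAIN] PC=5: INC 5 -> ACC=8
Event 12 (EXEC): [MAIN] PC=6: NOP
Event 13 (EXEC): [MAIN] PC=7: HALT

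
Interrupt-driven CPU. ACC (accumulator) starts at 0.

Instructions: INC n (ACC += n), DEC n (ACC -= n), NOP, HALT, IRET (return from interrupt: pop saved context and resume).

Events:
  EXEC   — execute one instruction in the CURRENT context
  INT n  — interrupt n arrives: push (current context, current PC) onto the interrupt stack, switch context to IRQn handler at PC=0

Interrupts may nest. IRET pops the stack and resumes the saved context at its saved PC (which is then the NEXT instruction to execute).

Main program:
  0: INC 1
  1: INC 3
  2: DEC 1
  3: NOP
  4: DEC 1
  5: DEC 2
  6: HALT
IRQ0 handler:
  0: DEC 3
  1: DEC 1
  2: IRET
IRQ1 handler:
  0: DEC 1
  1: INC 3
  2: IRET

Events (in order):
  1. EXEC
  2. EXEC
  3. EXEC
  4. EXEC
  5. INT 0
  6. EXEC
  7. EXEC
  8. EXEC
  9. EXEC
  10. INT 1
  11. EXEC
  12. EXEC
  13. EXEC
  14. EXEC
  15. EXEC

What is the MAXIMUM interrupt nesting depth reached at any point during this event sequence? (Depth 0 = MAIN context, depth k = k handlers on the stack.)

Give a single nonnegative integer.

Event 1 (EXEC): [MAIN] PC=0: INC 1 -> ACC=1 [depth=0]
Event 2 (EXEC): [MAIN] PC=1: INC 3 -> ACC=4 [depth=0]
Event 3 (EXEC): [MAIN] PC=2: DEC 1 -> ACC=3 [depth=0]
Event 4 (EXEC): [MAIN] PC=3: NOP [depth=0]
Event 5 (INT 0): INT 0 arrives: push (MAIN, PC=4), enter IRQ0 at PC=0 (depth now 1) [depth=1]
Event 6 (EXEC): [IRQ0] PC=0: DEC 3 -> ACC=0 [depth=1]
Event 7 (EXEC): [IRQ0] PC=1: DEC 1 -> ACC=-1 [depth=1]
Event 8 (EXEC): [IRQ0] PC=2: IRET -> resume MAIN at PC=4 (depth now 0) [depth=0]
Event 9 (EXEC): [MAIN] PC=4: DEC 1 -> ACC=-2 [depth=0]
Event 10 (INT 1): INT 1 arrives: push (MAIN, PC=5), enter IRQ1 at PC=0 (depth now 1) [depth=1]
Event 11 (EXEC): [IRQ1] PC=0: DEC 1 -> ACC=-3 [depth=1]
Event 12 (EXEC): [IRQ1] PC=1: INC 3 -> ACC=0 [depth=1]
Event 13 (EXEC): [IRQ1] PC=2: IRET -> resume MAIN at PC=5 (depth now 0) [depth=0]
Event 14 (EXEC): [MAIN] PC=5: DEC 2 -> ACC=-2 [depth=0]
Event 15 (EXEC): [MAIN] PC=6: HALT [depth=0]
Max depth observed: 1

Answer: 1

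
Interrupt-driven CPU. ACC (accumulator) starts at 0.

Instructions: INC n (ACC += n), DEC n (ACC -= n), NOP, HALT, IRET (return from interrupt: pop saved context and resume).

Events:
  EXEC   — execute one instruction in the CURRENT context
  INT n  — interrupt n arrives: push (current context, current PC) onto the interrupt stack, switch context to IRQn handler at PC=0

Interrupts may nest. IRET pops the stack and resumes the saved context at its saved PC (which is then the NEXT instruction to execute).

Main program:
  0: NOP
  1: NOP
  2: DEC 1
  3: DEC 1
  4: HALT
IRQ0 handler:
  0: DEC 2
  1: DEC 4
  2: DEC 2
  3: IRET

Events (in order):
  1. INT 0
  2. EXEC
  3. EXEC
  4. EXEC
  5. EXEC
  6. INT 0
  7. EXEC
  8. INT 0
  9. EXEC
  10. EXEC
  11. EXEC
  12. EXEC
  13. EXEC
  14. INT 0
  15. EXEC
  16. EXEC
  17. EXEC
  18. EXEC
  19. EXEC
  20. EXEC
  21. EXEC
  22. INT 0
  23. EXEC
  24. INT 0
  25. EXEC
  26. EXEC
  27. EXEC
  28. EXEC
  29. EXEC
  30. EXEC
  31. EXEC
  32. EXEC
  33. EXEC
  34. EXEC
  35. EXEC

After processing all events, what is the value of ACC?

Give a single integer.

Event 1 (INT 0): INT 0 arrives: push (MAIN, PC=0), enter IRQ0 at PC=0 (depth now 1)
Event 2 (EXEC): [IRQ0] PC=0: DEC 2 -> ACC=-2
Event 3 (EXEC): [IRQ0] PC=1: DEC 4 -> ACC=-6
Event 4 (EXEC): [IRQ0] PC=2: DEC 2 -> ACC=-8
Event 5 (EXEC): [IRQ0] PC=3: IRET -> resume MAIN at PC=0 (depth now 0)
Event 6 (INT 0): INT 0 arrives: push (MAIN, PC=0), enter IRQ0 at PC=0 (depth now 1)
Event 7 (EXEC): [IRQ0] PC=0: DEC 2 -> ACC=-10
Event 8 (INT 0): INT 0 arrives: push (IRQ0, PC=1), enter IRQ0 at PC=0 (depth now 2)
Event 9 (EXEC): [IRQ0] PC=0: DEC 2 -> ACC=-12
Event 10 (EXEC): [IRQ0] PC=1: DEC 4 -> ACC=-16
Event 11 (EXEC): [IRQ0] PC=2: DEC 2 -> ACC=-18
Event 12 (EXEC): [IRQ0] PC=3: IRET -> resume IRQ0 at PC=1 (depth now 1)
Event 13 (EXEC): [IRQ0] PC=1: DEC 4 -> ACC=-22
Event 14 (INT 0): INT 0 arrives: push (IRQ0, PC=2), enter IRQ0 at PC=0 (depth now 2)
Event 15 (EXEC): [IRQ0] PC=0: DEC 2 -> ACC=-24
Event 16 (EXEC): [IRQ0] PC=1: DEC 4 -> ACC=-28
Event 17 (EXEC): [IRQ0] PC=2: DEC 2 -> ACC=-30
Event 18 (EXEC): [IRQ0] PC=3: IRET -> resume IRQ0 at PC=2 (depth now 1)
Event 19 (EXEC): [IRQ0] PC=2: DEC 2 -> ACC=-32
Event 20 (EXEC): [IRQ0] PC=3: IRET -> resume MAIN at PC=0 (depth now 0)
Event 21 (EXEC): [MAIN] PC=0: NOP
Event 22 (INT 0): INT 0 arrives: push (MAIN, PC=1), enter IRQ0 at PC=0 (depth now 1)
Event 23 (EXEC): [IRQ0] PC=0: DEC 2 -> ACC=-34
Event 24 (INT 0): INT 0 arrives: push (IRQ0, PC=1), enter IRQ0 at PC=0 (depth now 2)
Event 25 (EXEC): [IRQ0] PC=0: DEC 2 -> ACC=-36
Event 26 (EXEC): [IRQ0] PC=1: DEC 4 -> ACC=-40
Event 27 (EXEC): [IRQ0] PC=2: DEC 2 -> ACC=-42
Event 28 (EXEC): [IRQ0] PC=3: IRET -> resume IRQ0 at PC=1 (depth now 1)
Event 29 (EXEC): [IRQ0] PC=1: DEC 4 -> ACC=-46
Event 30 (EXEC): [IRQ0] PC=2: DEC 2 -> ACC=-48
Event 31 (EXEC): [IRQ0] PC=3: IRET -> resume MAIN at PC=1 (depth now 0)
Event 32 (EXEC): [MAIN] PC=1: NOP
Event 33 (EXEC): [MAIN] PC=2: DEC 1 -> ACC=-49
Event 34 (EXEC): [MAIN] PC=3: DEC 1 -> ACC=-50
Event 35 (EXEC): [MAIN] PC=4: HALT

Answer: -50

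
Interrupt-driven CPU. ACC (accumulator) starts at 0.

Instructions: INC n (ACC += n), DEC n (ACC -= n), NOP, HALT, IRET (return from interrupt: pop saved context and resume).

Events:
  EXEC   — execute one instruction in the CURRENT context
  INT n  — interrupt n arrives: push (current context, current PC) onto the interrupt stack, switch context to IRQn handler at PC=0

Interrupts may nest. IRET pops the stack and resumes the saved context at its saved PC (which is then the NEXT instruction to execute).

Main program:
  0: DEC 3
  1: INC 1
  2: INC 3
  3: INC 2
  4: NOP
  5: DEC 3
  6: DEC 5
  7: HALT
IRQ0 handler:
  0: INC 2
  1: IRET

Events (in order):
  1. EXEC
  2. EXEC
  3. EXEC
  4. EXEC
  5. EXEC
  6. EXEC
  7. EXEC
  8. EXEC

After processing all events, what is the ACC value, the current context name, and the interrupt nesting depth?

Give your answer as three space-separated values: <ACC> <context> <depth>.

Event 1 (EXEC): [MAIN] PC=0: DEC 3 -> ACC=-3
Event 2 (EXEC): [MAIN] PC=1: INC 1 -> ACC=-2
Event 3 (EXEC): [MAIN] PC=2: INC 3 -> ACC=1
Event 4 (EXEC): [MAIN] PC=3: INC 2 -> ACC=3
Event 5 (EXEC): [MAIN] PC=4: NOP
Event 6 (EXEC): [MAIN] PC=5: DEC 3 -> ACC=0
Event 7 (EXEC): [MAIN] PC=6: DEC 5 -> ACC=-5
Event 8 (EXEC): [MAIN] PC=7: HALT

Answer: -5 MAIN 0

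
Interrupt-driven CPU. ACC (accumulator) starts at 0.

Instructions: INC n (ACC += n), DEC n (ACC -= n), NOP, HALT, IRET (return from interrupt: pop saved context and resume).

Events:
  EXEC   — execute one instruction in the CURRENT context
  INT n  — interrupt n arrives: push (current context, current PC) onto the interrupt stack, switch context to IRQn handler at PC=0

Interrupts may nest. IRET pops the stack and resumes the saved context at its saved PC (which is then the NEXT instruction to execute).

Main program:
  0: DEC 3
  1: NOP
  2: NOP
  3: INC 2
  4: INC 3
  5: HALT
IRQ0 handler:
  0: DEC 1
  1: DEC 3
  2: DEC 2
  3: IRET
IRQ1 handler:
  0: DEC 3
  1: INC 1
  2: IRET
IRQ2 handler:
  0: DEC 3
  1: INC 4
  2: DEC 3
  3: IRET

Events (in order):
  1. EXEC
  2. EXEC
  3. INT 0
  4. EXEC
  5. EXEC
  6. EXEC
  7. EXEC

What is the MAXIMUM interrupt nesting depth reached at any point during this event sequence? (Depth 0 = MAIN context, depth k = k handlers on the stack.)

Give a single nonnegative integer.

Event 1 (EXEC): [MAIN] PC=0: DEC 3 -> ACC=-3 [depth=0]
Event 2 (EXEC): [MAIN] PC=1: NOP [depth=0]
Event 3 (INT 0): INT 0 arrives: push (MAIN, PC=2), enter IRQ0 at PC=0 (depth now 1) [depth=1]
Event 4 (EXEC): [IRQ0] PC=0: DEC 1 -> ACC=-4 [depth=1]
Event 5 (EXEC): [IRQ0] PC=1: DEC 3 -> ACC=-7 [depth=1]
Event 6 (EXEC): [IRQ0] PC=2: DEC 2 -> ACC=-9 [depth=1]
Event 7 (EXEC): [IRQ0] PC=3: IRET -> resume MAIN at PC=2 (depth now 0) [depth=0]
Max depth observed: 1

Answer: 1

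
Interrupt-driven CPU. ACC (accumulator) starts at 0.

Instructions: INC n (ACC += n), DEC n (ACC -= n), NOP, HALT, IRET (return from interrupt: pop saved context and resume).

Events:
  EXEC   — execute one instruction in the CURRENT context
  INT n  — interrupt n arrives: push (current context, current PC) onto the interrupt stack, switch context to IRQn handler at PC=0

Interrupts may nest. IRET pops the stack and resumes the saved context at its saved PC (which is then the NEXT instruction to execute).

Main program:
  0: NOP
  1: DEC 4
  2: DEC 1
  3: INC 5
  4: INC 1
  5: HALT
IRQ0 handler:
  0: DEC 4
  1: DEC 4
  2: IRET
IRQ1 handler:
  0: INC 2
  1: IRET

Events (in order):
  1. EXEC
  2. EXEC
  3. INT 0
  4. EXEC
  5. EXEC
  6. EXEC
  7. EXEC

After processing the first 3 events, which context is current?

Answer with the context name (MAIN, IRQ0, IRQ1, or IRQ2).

Answer: IRQ0

Derivation:
Event 1 (EXEC): [MAIN] PC=0: NOP
Event 2 (EXEC): [MAIN] PC=1: DEC 4 -> ACC=-4
Event 3 (INT 0): INT 0 arrives: push (MAIN, PC=2), enter IRQ0 at PC=0 (depth now 1)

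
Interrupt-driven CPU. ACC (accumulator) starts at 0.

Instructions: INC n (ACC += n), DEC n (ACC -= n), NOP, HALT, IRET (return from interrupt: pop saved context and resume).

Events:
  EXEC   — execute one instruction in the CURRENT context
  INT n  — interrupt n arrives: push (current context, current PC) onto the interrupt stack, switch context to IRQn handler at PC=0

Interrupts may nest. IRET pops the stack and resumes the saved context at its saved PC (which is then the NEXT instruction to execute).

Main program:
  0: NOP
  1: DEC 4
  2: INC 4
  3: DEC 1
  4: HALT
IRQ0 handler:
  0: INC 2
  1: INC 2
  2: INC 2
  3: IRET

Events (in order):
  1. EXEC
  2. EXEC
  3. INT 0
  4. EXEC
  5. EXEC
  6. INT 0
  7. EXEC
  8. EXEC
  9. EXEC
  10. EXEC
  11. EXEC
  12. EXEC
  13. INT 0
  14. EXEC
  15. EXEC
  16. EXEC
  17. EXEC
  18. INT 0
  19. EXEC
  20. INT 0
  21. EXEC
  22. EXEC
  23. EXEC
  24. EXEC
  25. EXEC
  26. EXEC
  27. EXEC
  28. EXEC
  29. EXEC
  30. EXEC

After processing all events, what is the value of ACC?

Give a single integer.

Answer: 29

Derivation:
Event 1 (EXEC): [MAIN] PC=0: NOP
Event 2 (EXEC): [MAIN] PC=1: DEC 4 -> ACC=-4
Event 3 (INT 0): INT 0 arrives: push (MAIN, PC=2), enter IRQ0 at PC=0 (depth now 1)
Event 4 (EXEC): [IRQ0] PC=0: INC 2 -> ACC=-2
Event 5 (EXEC): [IRQ0] PC=1: INC 2 -> ACC=0
Event 6 (INT 0): INT 0 arrives: push (IRQ0, PC=2), enter IRQ0 at PC=0 (depth now 2)
Event 7 (EXEC): [IRQ0] PC=0: INC 2 -> ACC=2
Event 8 (EXEC): [IRQ0] PC=1: INC 2 -> ACC=4
Event 9 (EXEC): [IRQ0] PC=2: INC 2 -> ACC=6
Event 10 (EXEC): [IRQ0] PC=3: IRET -> resume IRQ0 at PC=2 (depth now 1)
Event 11 (EXEC): [IRQ0] PC=2: INC 2 -> ACC=8
Event 12 (EXEC): [IRQ0] PC=3: IRET -> resume MAIN at PC=2 (depth now 0)
Event 13 (INT 0): INT 0 arrives: push (MAIN, PC=2), enter IRQ0 at PC=0 (depth now 1)
Event 14 (EXEC): [IRQ0] PC=0: INC 2 -> ACC=10
Event 15 (EXEC): [IRQ0] PC=1: INC 2 -> ACC=12
Event 16 (EXEC): [IRQ0] PC=2: INC 2 -> ACC=14
Event 17 (EXEC): [IRQ0] PC=3: IRET -> resume MAIN at PC=2 (depth now 0)
Event 18 (INT 0): INT 0 arrives: push (MAIN, PC=2), enter IRQ0 at PC=0 (depth now 1)
Event 19 (EXEC): [IRQ0] PC=0: INC 2 -> ACC=16
Event 20 (INT 0): INT 0 arrives: push (IRQ0, PC=1), enter IRQ0 at PC=0 (depth now 2)
Event 21 (EXEC): [IRQ0] PC=0: INC 2 -> ACC=18
Event 22 (EXEC): [IRQ0] PC=1: INC 2 -> ACC=20
Event 23 (EXEC): [IRQ0] PC=2: INC 2 -> ACC=22
Event 24 (EXEC): [IRQ0] PC=3: IRET -> resume IRQ0 at PC=1 (depth now 1)
Event 25 (EXEC): [IRQ0] PC=1: INC 2 -> ACC=24
Event 26 (EXEC): [IRQ0] PC=2: INC 2 -> ACC=26
Event 27 (EXEC): [IRQ0] PC=3: IRET -> resume MAIN at PC=2 (depth now 0)
Event 28 (EXEC): [MAIN] PC=2: INC 4 -> ACC=30
Event 29 (EXEC): [MAIN] PC=3: DEC 1 -> ACC=29
Event 30 (EXEC): [MAIN] PC=4: HALT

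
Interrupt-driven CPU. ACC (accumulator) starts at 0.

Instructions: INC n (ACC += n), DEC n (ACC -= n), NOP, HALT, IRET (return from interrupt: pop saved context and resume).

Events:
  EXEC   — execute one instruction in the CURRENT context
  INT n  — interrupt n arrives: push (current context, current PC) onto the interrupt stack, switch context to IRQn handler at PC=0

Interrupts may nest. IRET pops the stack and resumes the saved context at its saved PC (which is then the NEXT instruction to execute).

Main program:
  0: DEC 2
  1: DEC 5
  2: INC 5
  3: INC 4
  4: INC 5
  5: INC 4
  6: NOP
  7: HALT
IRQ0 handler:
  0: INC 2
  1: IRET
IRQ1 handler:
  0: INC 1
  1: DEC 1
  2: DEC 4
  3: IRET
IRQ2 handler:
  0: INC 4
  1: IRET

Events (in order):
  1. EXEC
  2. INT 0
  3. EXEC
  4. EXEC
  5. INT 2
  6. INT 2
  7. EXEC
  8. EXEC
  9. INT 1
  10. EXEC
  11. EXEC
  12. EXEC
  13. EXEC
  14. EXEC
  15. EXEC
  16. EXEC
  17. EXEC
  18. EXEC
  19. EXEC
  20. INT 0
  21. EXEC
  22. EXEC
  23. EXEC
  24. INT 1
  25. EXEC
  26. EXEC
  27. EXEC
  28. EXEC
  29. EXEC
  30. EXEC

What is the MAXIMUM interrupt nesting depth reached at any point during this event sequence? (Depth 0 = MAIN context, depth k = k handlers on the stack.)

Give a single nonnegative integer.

Answer: 2

Derivation:
Event 1 (EXEC): [MAIN] PC=0: DEC 2 -> ACC=-2 [depth=0]
Event 2 (INT 0): INT 0 arrives: push (MAIN, PC=1), enter IRQ0 at PC=0 (depth now 1) [depth=1]
Event 3 (EXEC): [IRQ0] PC=0: INC 2 -> ACC=0 [depth=1]
Event 4 (EXEC): [IRQ0] PC=1: IRET -> resume MAIN at PC=1 (depth now 0) [depth=0]
Event 5 (INT 2): INT 2 arrives: push (MAIN, PC=1), enter IRQ2 at PC=0 (depth now 1) [depth=1]
Event 6 (INT 2): INT 2 arrives: push (IRQ2, PC=0), enter IRQ2 at PC=0 (depth now 2) [depth=2]
Event 7 (EXEC): [IRQ2] PC=0: INC 4 -> ACC=4 [depth=2]
Event 8 (EXEC): [IRQ2] PC=1: IRET -> resume IRQ2 at PC=0 (depth now 1) [depth=1]
Event 9 (INT 1): INT 1 arrives: push (IRQ2, PC=0), enter IRQ1 at PC=0 (depth now 2) [depth=2]
Event 10 (EXEC): [IRQ1] PC=0: INC 1 -> ACC=5 [depth=2]
Event 11 (EXEC): [IRQ1] PC=1: DEC 1 -> ACC=4 [depth=2]
Event 12 (EXEC): [IRQ1] PC=2: DEC 4 -> ACC=0 [depth=2]
Event 13 (EXEC): [IRQ1] PC=3: IRET -> resume IRQ2 at PC=0 (depth now 1) [depth=1]
Event 14 (EXEC): [IRQ2] PC=0: INC 4 -> ACC=4 [depth=1]
Event 15 (EXEC): [IRQ2] PC=1: IRET -> resume MAIN at PC=1 (depth now 0) [depth=0]
Event 16 (EXEC): [MAIN] PC=1: DEC 5 -> ACC=-1 [depth=0]
Event 17 (EXEC): [MAIN] PC=2: INC 5 -> ACC=4 [depth=0]
Event 18 (EXEC): [MAIN] PC=3: INC 4 -> ACC=8 [depth=0]
Event 19 (EXEC): [MAIN] PC=4: INC 5 -> ACC=13 [depth=0]
Event 20 (INT 0): INT 0 arrives: push (MAIN, PC=5), enter IRQ0 at PC=0 (depth now 1) [depth=1]
Event 21 (EXEC): [IRQ0] PC=0: INC 2 -> ACC=15 [depth=1]
Event 22 (EXEC): [IRQ0] PC=1: IRET -> resume MAIN at PC=5 (depth now 0) [depth=0]
Event 23 (EXEC): [MAIN] PC=5: INC 4 -> ACC=19 [depth=0]
Event 24 (INT 1): INT 1 arrives: push (MAIN, PC=6), enter IRQ1 at PC=0 (depth now 1) [depth=1]
Event 25 (EXEC): [IRQ1] PC=0: INC 1 -> ACC=20 [depth=1]
Event 26 (EXEC): [IRQ1] PC=1: DEC 1 -> ACC=19 [depth=1]
Event 27 (EXEC): [IRQ1] PC=2: DEC 4 -> ACC=15 [depth=1]
Event 28 (EXEC): [IRQ1] PC=3: IRET -> resume MAIN at PC=6 (depth now 0) [depth=0]
Event 29 (EXEC): [MAIN] PC=6: NOP [depth=0]
Event 30 (EXEC): [MAIN] PC=7: HALT [depth=0]
Max depth observed: 2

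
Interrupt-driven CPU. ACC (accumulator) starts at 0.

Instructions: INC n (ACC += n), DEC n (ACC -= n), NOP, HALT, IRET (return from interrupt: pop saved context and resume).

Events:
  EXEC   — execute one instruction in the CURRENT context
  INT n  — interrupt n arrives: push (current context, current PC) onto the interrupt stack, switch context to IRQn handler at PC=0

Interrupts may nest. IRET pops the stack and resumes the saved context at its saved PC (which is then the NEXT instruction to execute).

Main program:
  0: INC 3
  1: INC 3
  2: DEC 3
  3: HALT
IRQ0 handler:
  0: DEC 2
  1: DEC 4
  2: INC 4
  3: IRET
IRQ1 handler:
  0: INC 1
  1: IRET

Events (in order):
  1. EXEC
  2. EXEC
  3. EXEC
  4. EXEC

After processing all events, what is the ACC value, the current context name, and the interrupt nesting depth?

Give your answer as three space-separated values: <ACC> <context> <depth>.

Event 1 (EXEC): [MAIN] PC=0: INC 3 -> ACC=3
Event 2 (EXEC): [MAIN] PC=1: INC 3 -> ACC=6
Event 3 (EXEC): [MAIN] PC=2: DEC 3 -> ACC=3
Event 4 (EXEC): [MAIN] PC=3: HALT

Answer: 3 MAIN 0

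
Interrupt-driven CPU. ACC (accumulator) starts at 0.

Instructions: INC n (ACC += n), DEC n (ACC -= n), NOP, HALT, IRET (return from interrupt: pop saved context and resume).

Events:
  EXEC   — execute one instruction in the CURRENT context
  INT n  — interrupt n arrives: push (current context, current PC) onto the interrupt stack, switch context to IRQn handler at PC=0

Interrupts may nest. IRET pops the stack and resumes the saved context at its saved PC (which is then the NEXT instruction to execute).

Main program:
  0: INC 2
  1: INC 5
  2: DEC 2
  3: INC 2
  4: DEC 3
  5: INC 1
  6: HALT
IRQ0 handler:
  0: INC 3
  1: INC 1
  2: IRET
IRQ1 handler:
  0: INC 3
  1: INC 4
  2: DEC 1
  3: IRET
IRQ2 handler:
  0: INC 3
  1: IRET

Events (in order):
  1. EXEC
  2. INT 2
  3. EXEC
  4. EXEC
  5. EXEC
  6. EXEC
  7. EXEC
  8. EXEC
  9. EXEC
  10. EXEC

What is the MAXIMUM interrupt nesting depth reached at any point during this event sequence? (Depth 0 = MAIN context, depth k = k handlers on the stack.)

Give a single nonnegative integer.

Answer: 1

Derivation:
Event 1 (EXEC): [MAIN] PC=0: INC 2 -> ACC=2 [depth=0]
Event 2 (INT 2): INT 2 arrives: push (MAIN, PC=1), enter IRQ2 at PC=0 (depth now 1) [depth=1]
Event 3 (EXEC): [IRQ2] PC=0: INC 3 -> ACC=5 [depth=1]
Event 4 (EXEC): [IRQ2] PC=1: IRET -> resume MAIN at PC=1 (depth now 0) [depth=0]
Event 5 (EXEC): [MAIN] PC=1: INC 5 -> ACC=10 [depth=0]
Event 6 (EXEC): [MAIN] PC=2: DEC 2 -> ACC=8 [depth=0]
Event 7 (EXEC): [MAIN] PC=3: INC 2 -> ACC=10 [depth=0]
Event 8 (EXEC): [MAIN] PC=4: DEC 3 -> ACC=7 [depth=0]
Event 9 (EXEC): [MAIN] PC=5: INC 1 -> ACC=8 [depth=0]
Event 10 (EXEC): [MAIN] PC=6: HALT [depth=0]
Max depth observed: 1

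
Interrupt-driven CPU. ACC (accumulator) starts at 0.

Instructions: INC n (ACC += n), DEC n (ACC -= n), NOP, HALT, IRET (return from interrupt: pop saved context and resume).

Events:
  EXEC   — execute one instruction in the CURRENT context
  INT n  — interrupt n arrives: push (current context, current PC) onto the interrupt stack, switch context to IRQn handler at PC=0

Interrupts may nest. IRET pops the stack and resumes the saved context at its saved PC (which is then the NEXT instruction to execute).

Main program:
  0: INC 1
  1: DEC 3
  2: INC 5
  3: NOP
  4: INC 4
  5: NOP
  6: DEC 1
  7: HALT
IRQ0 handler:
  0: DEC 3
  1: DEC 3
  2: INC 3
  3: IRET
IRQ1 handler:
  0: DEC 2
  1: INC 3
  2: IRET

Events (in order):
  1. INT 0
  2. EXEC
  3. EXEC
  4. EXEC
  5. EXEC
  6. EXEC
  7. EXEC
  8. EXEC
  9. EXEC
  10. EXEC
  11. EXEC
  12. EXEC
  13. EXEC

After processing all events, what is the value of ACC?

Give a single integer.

Answer: 3

Derivation:
Event 1 (INT 0): INT 0 arrives: push (MAIN, PC=0), enter IRQ0 at PC=0 (depth now 1)
Event 2 (EXEC): [IRQ0] PC=0: DEC 3 -> ACC=-3
Event 3 (EXEC): [IRQ0] PC=1: DEC 3 -> ACC=-6
Event 4 (EXEC): [IRQ0] PC=2: INC 3 -> ACC=-3
Event 5 (EXEC): [IRQ0] PC=3: IRET -> resume MAIN at PC=0 (depth now 0)
Event 6 (EXEC): [MAIN] PC=0: INC 1 -> ACC=-2
Event 7 (EXEC): [MAIN] PC=1: DEC 3 -> ACC=-5
Event 8 (EXEC): [MAIN] PC=2: INC 5 -> ACC=0
Event 9 (EXEC): [MAIN] PC=3: NOP
Event 10 (EXEC): [MAIN] PC=4: INC 4 -> ACC=4
Event 11 (EXEC): [MAIN] PC=5: NOP
Event 12 (EXEC): [MAIN] PC=6: DEC 1 -> ACC=3
Event 13 (EXEC): [MAIN] PC=7: HALT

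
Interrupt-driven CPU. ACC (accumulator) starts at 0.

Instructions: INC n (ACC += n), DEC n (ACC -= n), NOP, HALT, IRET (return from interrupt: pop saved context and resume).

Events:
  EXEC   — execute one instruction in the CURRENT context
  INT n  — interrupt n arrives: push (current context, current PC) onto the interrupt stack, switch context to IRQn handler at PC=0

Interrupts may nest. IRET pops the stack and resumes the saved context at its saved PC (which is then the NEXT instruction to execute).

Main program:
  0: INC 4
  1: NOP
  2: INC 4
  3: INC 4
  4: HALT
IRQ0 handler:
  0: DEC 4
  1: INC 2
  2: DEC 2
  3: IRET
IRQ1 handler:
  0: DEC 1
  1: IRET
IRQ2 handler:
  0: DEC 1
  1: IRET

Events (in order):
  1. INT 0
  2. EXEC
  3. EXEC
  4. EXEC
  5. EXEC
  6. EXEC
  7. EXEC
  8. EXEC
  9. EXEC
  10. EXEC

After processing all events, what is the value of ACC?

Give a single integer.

Event 1 (INT 0): INT 0 arrives: push (MAIN, PC=0), enter IRQ0 at PC=0 (depth now 1)
Event 2 (EXEC): [IRQ0] PC=0: DEC 4 -> ACC=-4
Event 3 (EXEC): [IRQ0] PC=1: INC 2 -> ACC=-2
Event 4 (EXEC): [IRQ0] PC=2: DEC 2 -> ACC=-4
Event 5 (EXEC): [IRQ0] PC=3: IRET -> resume MAIN at PC=0 (depth now 0)
Event 6 (EXEC): [MAIN] PC=0: INC 4 -> ACC=0
Event 7 (EXEC): [MAIN] PC=1: NOP
Event 8 (EXEC): [MAIN] PC=2: INC 4 -> ACC=4
Event 9 (EXEC): [MAIN] PC=3: INC 4 -> ACC=8
Event 10 (EXEC): [MAIN] PC=4: HALT

Answer: 8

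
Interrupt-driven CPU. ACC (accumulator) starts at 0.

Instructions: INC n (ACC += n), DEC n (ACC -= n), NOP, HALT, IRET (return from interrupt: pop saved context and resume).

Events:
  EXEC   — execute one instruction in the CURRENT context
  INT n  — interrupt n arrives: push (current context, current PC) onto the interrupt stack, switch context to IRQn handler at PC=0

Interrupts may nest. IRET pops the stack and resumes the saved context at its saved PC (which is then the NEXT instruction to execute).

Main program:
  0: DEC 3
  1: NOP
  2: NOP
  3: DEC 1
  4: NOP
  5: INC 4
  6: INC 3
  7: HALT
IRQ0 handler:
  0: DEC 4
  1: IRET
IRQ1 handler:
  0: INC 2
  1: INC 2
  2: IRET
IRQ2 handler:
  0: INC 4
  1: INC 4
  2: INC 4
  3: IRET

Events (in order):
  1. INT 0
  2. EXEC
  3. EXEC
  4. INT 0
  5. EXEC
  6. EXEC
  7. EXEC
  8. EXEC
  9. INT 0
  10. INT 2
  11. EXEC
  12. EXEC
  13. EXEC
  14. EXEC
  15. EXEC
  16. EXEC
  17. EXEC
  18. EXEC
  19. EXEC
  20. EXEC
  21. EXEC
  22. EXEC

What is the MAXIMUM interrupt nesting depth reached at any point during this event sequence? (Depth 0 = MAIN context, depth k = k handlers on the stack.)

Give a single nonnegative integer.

Answer: 2

Derivation:
Event 1 (INT 0): INT 0 arrives: push (MAIN, PC=0), enter IRQ0 at PC=0 (depth now 1) [depth=1]
Event 2 (EXEC): [IRQ0] PC=0: DEC 4 -> ACC=-4 [depth=1]
Event 3 (EXEC): [IRQ0] PC=1: IRET -> resume MAIN at PC=0 (depth now 0) [depth=0]
Event 4 (INT 0): INT 0 arrives: push (MAIN, PC=0), enter IRQ0 at PC=0 (depth now 1) [depth=1]
Event 5 (EXEC): [IRQ0] PC=0: DEC 4 -> ACC=-8 [depth=1]
Event 6 (EXEC): [IRQ0] PC=1: IRET -> resume MAIN at PC=0 (depth now 0) [depth=0]
Event 7 (EXEC): [MAIN] PC=0: DEC 3 -> ACC=-11 [depth=0]
Event 8 (EXEC): [MAIN] PC=1: NOP [depth=0]
Event 9 (INT 0): INT 0 arrives: push (MAIN, PC=2), enter IRQ0 at PC=0 (depth now 1) [depth=1]
Event 10 (INT 2): INT 2 arrives: push (IRQ0, PC=0), enter IRQ2 at PC=0 (depth now 2) [depth=2]
Event 11 (EXEC): [IRQ2] PC=0: INC 4 -> ACC=-7 [depth=2]
Event 12 (EXEC): [IRQ2] PC=1: INC 4 -> ACC=-3 [depth=2]
Event 13 (EXEC): [IRQ2] PC=2: INC 4 -> ACC=1 [depth=2]
Event 14 (EXEC): [IRQ2] PC=3: IRET -> resume IRQ0 at PC=0 (depth now 1) [depth=1]
Event 15 (EXEC): [IRQ0] PC=0: DEC 4 -> ACC=-3 [depth=1]
Event 16 (EXEC): [IRQ0] PC=1: IRET -> resume MAIN at PC=2 (depth now 0) [depth=0]
Event 17 (EXEC): [MAIN] PC=2: NOP [depth=0]
Event 18 (EXEC): [MAIN] PC=3: DEC 1 -> ACC=-4 [depth=0]
Event 19 (EXEC): [MAIN] PC=4: NOP [depth=0]
Event 20 (EXEC): [MAIN] PC=5: INC 4 -> ACC=0 [depth=0]
Event 21 (EXEC): [MAIN] PC=6: INC 3 -> ACC=3 [depth=0]
Event 22 (EXEC): [MAIN] PC=7: HALT [depth=0]
Max depth observed: 2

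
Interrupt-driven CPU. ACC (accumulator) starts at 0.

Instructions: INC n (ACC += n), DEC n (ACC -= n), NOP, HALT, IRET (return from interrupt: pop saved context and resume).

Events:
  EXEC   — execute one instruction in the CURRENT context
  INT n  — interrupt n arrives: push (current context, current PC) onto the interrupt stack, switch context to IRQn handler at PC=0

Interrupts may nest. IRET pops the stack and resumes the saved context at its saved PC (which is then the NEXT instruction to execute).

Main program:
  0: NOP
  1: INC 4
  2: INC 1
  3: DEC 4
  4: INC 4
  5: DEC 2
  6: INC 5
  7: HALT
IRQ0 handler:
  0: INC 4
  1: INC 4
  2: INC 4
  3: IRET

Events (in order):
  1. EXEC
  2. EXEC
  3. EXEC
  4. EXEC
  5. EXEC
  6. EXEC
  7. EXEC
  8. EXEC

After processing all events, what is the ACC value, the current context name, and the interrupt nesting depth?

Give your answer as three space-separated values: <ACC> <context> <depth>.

Answer: 8 MAIN 0

Derivation:
Event 1 (EXEC): [MAIN] PC=0: NOP
Event 2 (EXEC): [MAIN] PC=1: INC 4 -> ACC=4
Event 3 (EXEC): [MAIN] PC=2: INC 1 -> ACC=5
Event 4 (EXEC): [MAIN] PC=3: DEC 4 -> ACC=1
Event 5 (EXEC): [MAIN] PC=4: INC 4 -> ACC=5
Event 6 (EXEC): [MAIN] PC=5: DEC 2 -> ACC=3
Event 7 (EXEC): [MAIN] PC=6: INC 5 -> ACC=8
Event 8 (EXEC): [MAIN] PC=7: HALT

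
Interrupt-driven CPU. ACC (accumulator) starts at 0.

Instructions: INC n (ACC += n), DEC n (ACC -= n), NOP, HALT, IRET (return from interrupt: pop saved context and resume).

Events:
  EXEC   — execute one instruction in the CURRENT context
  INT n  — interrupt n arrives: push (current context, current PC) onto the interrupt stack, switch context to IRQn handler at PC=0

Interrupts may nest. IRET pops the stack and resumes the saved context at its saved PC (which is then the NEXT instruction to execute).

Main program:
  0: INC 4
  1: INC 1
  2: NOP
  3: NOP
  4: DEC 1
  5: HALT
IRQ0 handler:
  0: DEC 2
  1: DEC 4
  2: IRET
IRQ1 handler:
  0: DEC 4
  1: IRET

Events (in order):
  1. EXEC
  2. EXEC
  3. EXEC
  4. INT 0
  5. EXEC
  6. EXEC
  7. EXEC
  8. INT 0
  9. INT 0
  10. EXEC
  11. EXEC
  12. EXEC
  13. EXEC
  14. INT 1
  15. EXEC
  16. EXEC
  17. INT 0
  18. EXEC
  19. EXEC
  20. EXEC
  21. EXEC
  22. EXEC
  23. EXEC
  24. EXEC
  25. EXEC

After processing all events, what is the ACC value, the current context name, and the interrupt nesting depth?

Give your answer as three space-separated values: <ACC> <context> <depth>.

Event 1 (EXEC): [MAIN] PC=0: INC 4 -> ACC=4
Event 2 (EXEC): [MAIN] PC=1: INC 1 -> ACC=5
Event 3 (EXEC): [MAIN] PC=2: NOP
Event 4 (INT 0): INT 0 arrives: push (MAIN, PC=3), enter IRQ0 at PC=0 (depth now 1)
Event 5 (EXEC): [IRQ0] PC=0: DEC 2 -> ACC=3
Event 6 (EXEC): [IRQ0] PC=1: DEC 4 -> ACC=-1
Event 7 (EXEC): [IRQ0] PC=2: IRET -> resume MAIN at PC=3 (depth now 0)
Event 8 (INT 0): INT 0 arrives: push (MAIN, PC=3), enter IRQ0 at PC=0 (depth now 1)
Event 9 (INT 0): INT 0 arrives: push (IRQ0, PC=0), enter IRQ0 at PC=0 (depth now 2)
Event 10 (EXEC): [IRQ0] PC=0: DEC 2 -> ACC=-3
Event 11 (EXEC): [IRQ0] PC=1: DEC 4 -> ACC=-7
Event 12 (EXEC): [IRQ0] PC=2: IRET -> resume IRQ0 at PC=0 (depth now 1)
Event 13 (EXEC): [IRQ0] PC=0: DEC 2 -> ACC=-9
Event 14 (INT 1): INT 1 arrives: push (IRQ0, PC=1), enter IRQ1 at PC=0 (depth now 2)
Event 15 (EXEC): [IRQ1] PC=0: DEC 4 -> ACC=-13
Event 16 (EXEC): [IRQ1] PC=1: IRET -> resume IRQ0 at PC=1 (depth now 1)
Event 17 (INT 0): INT 0 arrives: push (IRQ0, PC=1), enter IRQ0 at PC=0 (depth now 2)
Event 18 (EXEC): [IRQ0] PC=0: DEC 2 -> ACC=-15
Event 19 (EXEC): [IRQ0] PC=1: DEC 4 -> ACC=-19
Event 20 (EXEC): [IRQ0] PC=2: IRET -> resume IRQ0 at PC=1 (depth now 1)
Event 21 (EXEC): [IRQ0] PC=1: DEC 4 -> ACC=-23
Event 22 (EXEC): [IRQ0] PC=2: IRET -> resume MAIN at PC=3 (depth now 0)
Event 23 (EXEC): [MAIN] PC=3: NOP
Event 24 (EXEC): [MAIN] PC=4: DEC 1 -> ACC=-24
Event 25 (EXEC): [MAIN] PC=5: HALT

Answer: -24 MAIN 0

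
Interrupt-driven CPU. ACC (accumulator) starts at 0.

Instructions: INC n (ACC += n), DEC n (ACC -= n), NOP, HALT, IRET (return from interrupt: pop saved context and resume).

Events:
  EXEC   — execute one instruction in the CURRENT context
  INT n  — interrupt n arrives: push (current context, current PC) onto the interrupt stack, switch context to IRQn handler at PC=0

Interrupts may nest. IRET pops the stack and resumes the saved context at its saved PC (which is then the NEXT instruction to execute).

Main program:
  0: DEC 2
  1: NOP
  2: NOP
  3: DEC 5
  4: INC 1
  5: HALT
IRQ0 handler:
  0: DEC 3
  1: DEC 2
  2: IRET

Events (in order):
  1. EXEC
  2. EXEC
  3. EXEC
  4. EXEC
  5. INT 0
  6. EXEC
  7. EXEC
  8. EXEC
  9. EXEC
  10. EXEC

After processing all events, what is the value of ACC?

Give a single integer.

Event 1 (EXEC): [MAIN] PC=0: DEC 2 -> ACC=-2
Event 2 (EXEC): [MAIN] PC=1: NOP
Event 3 (EXEC): [MAIN] PC=2: NOP
Event 4 (EXEC): [MAIN] PC=3: DEC 5 -> ACC=-7
Event 5 (INT 0): INT 0 arrives: push (MAIN, PC=4), enter IRQ0 at PC=0 (depth now 1)
Event 6 (EXEC): [IRQ0] PC=0: DEC 3 -> ACC=-10
Event 7 (EXEC): [IRQ0] PC=1: DEC 2 -> ACC=-12
Event 8 (EXEC): [IRQ0] PC=2: IRET -> resume MAIN at PC=4 (depth now 0)
Event 9 (EXEC): [MAIN] PC=4: INC 1 -> ACC=-11
Event 10 (EXEC): [MAIN] PC=5: HALT

Answer: -11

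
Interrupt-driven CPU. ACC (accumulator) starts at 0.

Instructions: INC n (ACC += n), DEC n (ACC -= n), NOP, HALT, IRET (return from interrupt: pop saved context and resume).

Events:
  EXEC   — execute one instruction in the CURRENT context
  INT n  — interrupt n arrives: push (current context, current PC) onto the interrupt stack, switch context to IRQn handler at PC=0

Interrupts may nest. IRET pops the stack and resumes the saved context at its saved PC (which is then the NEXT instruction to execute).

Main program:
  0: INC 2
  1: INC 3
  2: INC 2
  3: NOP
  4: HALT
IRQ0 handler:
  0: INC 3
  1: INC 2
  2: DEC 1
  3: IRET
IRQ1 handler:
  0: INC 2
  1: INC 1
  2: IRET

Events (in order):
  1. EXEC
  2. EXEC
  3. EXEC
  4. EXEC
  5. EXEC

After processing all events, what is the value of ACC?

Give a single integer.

Event 1 (EXEC): [MAIN] PC=0: INC 2 -> ACC=2
Event 2 (EXEC): [MAIN] PC=1: INC 3 -> ACC=5
Event 3 (EXEC): [MAIN] PC=2: INC 2 -> ACC=7
Event 4 (EXEC): [MAIN] PC=3: NOP
Event 5 (EXEC): [MAIN] PC=4: HALT

Answer: 7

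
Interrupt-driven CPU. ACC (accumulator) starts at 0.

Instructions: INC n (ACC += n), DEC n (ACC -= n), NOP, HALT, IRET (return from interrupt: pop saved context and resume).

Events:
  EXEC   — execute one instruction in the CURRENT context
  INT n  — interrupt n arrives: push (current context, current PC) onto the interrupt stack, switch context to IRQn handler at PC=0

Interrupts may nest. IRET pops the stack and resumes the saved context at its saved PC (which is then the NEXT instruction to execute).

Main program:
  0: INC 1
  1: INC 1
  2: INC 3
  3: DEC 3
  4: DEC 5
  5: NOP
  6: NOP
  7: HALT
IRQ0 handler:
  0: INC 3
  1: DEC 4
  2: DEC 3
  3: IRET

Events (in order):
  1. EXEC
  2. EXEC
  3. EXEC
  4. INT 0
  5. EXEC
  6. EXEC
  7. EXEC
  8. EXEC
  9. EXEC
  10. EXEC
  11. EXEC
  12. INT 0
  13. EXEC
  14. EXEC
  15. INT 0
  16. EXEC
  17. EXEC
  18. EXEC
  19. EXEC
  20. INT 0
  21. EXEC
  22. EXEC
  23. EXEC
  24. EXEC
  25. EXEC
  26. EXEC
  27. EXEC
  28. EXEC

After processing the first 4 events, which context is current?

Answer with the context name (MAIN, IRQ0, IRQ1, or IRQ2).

Event 1 (EXEC): [MAIN] PC=0: INC 1 -> ACC=1
Event 2 (EXEC): [MAIN] PC=1: INC 1 -> ACC=2
Event 3 (EXEC): [MAIN] PC=2: INC 3 -> ACC=5
Event 4 (INT 0): INT 0 arrives: push (MAIN, PC=3), enter IRQ0 at PC=0 (depth now 1)

Answer: IRQ0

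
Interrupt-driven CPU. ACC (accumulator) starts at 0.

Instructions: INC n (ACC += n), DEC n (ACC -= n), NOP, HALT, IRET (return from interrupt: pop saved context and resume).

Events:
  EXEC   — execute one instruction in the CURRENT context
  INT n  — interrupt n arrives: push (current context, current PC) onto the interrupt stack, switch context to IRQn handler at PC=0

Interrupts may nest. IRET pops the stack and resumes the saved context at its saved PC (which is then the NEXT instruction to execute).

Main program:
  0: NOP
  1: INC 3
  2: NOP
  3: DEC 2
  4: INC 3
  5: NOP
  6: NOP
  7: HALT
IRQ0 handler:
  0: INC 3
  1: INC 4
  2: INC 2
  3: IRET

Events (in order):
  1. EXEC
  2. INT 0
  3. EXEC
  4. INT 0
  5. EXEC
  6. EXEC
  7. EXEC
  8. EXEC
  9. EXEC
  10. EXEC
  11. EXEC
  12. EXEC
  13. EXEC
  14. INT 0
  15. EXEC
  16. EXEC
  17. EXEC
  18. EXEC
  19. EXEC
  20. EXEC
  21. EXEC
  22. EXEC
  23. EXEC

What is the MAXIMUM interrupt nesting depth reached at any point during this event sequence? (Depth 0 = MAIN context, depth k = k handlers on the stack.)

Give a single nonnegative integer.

Event 1 (EXEC): [MAIN] PC=0: NOP [depth=0]
Event 2 (INT 0): INT 0 arrives: push (MAIN, PC=1), enter IRQ0 at PC=0 (depth now 1) [depth=1]
Event 3 (EXEC): [IRQ0] PC=0: INC 3 -> ACC=3 [depth=1]
Event 4 (INT 0): INT 0 arrives: push (IRQ0, PC=1), enter IRQ0 at PC=0 (depth now 2) [depth=2]
Event 5 (EXEC): [IRQ0] PC=0: INC 3 -> ACC=6 [depth=2]
Event 6 (EXEC): [IRQ0] PC=1: INC 4 -> ACC=10 [depth=2]
Event 7 (EXEC): [IRQ0] PC=2: INC 2 -> ACC=12 [depth=2]
Event 8 (EXEC): [IRQ0] PC=3: IRET -> resume IRQ0 at PC=1 (depth now 1) [depth=1]
Event 9 (EXEC): [IRQ0] PC=1: INC 4 -> ACC=16 [depth=1]
Event 10 (EXEC): [IRQ0] PC=2: INC 2 -> ACC=18 [depth=1]
Event 11 (EXEC): [IRQ0] PC=3: IRET -> resume MAIN at PC=1 (depth now 0) [depth=0]
Event 12 (EXEC): [MAIN] PC=1: INC 3 -> ACC=21 [depth=0]
Event 13 (EXEC): [MAIN] PC=2: NOP [depth=0]
Event 14 (INT 0): INT 0 arrives: push (MAIN, PC=3), enter IRQ0 at PC=0 (depth now 1) [depth=1]
Event 15 (EXEC): [IRQ0] PC=0: INC 3 -> ACC=24 [depth=1]
Event 16 (EXEC): [IRQ0] PC=1: INC 4 -> ACC=28 [depth=1]
Event 17 (EXEC): [IRQ0] PC=2: INC 2 -> ACC=30 [depth=1]
Event 18 (EXEC): [IRQ0] PC=3: IRET -> resume MAIN at PC=3 (depth now 0) [depth=0]
Event 19 (EXEC): [MAIN] PC=3: DEC 2 -> ACC=28 [depth=0]
Event 20 (EXEC): [MAIN] PC=4: INC 3 -> ACC=31 [depth=0]
Event 21 (EXEC): [MAIN] PC=5: NOP [depth=0]
Event 22 (EXEC): [MAIN] PC=6: NOP [depth=0]
Event 23 (EXEC): [MAIN] PC=7: HALT [depth=0]
Max depth observed: 2

Answer: 2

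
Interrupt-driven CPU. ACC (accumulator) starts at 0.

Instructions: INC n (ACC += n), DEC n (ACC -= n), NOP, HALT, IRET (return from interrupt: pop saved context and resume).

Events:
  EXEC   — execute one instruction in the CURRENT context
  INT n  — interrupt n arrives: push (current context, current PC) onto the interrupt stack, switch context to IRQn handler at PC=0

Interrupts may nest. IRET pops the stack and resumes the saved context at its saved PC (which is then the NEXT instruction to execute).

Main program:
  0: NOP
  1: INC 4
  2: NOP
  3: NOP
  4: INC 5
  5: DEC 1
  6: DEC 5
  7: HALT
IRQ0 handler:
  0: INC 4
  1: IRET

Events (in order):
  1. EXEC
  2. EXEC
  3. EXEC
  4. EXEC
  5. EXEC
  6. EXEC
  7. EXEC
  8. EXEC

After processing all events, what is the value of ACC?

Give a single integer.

Answer: 3

Derivation:
Event 1 (EXEC): [MAIN] PC=0: NOP
Event 2 (EXEC): [MAIN] PC=1: INC 4 -> ACC=4
Event 3 (EXEC): [MAIN] PC=2: NOP
Event 4 (EXEC): [MAIN] PC=3: NOP
Event 5 (EXEC): [MAIN] PC=4: INC 5 -> ACC=9
Event 6 (EXEC): [MAIN] PC=5: DEC 1 -> ACC=8
Event 7 (EXEC): [MAIN] PC=6: DEC 5 -> ACC=3
Event 8 (EXEC): [MAIN] PC=7: HALT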